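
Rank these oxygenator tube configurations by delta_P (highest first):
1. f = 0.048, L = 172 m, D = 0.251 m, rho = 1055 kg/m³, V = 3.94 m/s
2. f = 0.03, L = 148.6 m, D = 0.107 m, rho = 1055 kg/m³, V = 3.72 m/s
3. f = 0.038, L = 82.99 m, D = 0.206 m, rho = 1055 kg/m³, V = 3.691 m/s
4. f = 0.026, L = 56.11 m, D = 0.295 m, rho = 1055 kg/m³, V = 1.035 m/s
Case 1: delta_P = 269.3 kPa
Case 2: delta_P = 304.1 kPa
Case 3: delta_P = 110 kPa
Case 4: delta_P = 2.794 kPa
Ranking (highest first): 2, 1, 3, 4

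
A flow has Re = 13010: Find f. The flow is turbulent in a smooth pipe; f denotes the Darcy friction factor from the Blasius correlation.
Formula: f = \frac{0.316}{Re^{0.25}}
f = 0.316/13010^0.25 = 0.02959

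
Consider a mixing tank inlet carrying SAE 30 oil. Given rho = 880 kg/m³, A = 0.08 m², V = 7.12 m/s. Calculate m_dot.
Formula: \dot{m} = \rho A V
m_dot = 880·0.08·7.12 = 501.2 kg/s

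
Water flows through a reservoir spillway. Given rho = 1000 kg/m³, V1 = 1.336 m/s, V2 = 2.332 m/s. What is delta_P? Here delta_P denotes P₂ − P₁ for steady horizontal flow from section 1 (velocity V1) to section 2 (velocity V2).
Formula: \Delta P = \frac{1}{2} \rho (V_1^2 - V_2^2)
delta_P = 0.5·1000·(1.336² − 2.332²)/1000 = -1.827 kPa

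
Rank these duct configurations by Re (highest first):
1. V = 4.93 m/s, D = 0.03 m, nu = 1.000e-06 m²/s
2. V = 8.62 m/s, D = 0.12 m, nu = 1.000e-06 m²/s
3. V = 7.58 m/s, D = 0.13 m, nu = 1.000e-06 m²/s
Case 1: Re = 147900
Case 2: Re = 1.034e+06
Case 3: Re = 985400
Ranking (highest first): 2, 3, 1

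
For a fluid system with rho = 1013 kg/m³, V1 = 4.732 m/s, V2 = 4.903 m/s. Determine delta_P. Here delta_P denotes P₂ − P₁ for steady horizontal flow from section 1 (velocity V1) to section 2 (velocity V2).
Formula: \Delta P = \frac{1}{2} \rho (V_1^2 - V_2^2)
delta_P = 0.5·1013·(4.732² − 4.903²)/1000 = -0.8345 kPa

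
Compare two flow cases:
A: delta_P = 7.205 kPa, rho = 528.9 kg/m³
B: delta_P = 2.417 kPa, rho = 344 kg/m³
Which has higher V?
V(A) = 5.22 m/s, V(B) = 3.749 m/s. Answer: A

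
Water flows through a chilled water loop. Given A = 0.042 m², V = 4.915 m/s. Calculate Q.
Formula: Q = A V
Q = 0.042·4.915·1000 = 206.4 L/s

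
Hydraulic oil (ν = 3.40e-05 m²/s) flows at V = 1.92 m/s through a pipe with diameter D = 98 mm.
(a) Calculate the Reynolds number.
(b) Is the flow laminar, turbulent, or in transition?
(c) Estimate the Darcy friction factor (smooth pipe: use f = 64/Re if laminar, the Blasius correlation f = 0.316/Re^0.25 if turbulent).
(a) Re = V·D/ν = 1.92·0.098/3.40e-05 = 5534.1
(b) Flow regime: turbulent (Re > 4000)
(c) Friction factor: f = 0.316/Re^0.25 = 0.316/5534.1^0.25 = 0.03664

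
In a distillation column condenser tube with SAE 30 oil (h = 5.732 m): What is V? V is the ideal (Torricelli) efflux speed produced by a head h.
Formula: V = \sqrt{2 g h}
V = √(2·9.81·5.732) = 10.6 m/s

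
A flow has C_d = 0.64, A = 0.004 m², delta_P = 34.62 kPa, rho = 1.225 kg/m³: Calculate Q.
Formula: Q = C_d A \sqrt{\frac{2 \Delta P}{\rho}}
Q = 0.64·0.004·√(2·(34.62·1000)/1.225)·1000 = 608.6 L/s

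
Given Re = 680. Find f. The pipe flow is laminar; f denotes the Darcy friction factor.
Formula: f = \frac{64}{Re}
f = 64/680 = 0.09412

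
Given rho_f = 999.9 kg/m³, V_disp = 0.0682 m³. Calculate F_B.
Formula: F_B = \rho_f g V_{disp}
F_B = 999.9·9.81·0.0682 = 669 N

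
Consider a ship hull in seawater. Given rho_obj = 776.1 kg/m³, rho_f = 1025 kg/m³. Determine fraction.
Formula: f_{sub} = \frac{\rho_{obj}}{\rho_f}
fraction = 776.1/1025 = 0.7572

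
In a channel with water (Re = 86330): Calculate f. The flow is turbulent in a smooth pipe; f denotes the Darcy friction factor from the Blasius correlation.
Formula: f = \frac{0.316}{Re^{0.25}}
f = 0.316/86330^0.25 = 0.01844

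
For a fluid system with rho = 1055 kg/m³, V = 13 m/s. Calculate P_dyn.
Formula: P_{dyn} = \frac{1}{2} \rho V^2
P_dyn = 0.5·1055·13²/1000 = 89.15 kPa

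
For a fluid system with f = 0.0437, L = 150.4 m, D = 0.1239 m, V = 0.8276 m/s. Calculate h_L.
Formula: h_L = f \frac{L}{D} \frac{V^2}{2g}
h_L = 0.0437·(150.4/0.1239)·0.8276²/(2·9.81) = 1.852 m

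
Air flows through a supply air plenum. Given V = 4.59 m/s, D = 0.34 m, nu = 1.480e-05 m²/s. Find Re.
Formula: Re = \frac{V D}{\nu}
Re = 4.59·0.34/1.480e-05 = 105446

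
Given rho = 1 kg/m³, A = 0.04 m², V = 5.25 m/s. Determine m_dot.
Formula: \dot{m} = \rho A V
m_dot = 1·0.04·5.25 = 0.21 kg/s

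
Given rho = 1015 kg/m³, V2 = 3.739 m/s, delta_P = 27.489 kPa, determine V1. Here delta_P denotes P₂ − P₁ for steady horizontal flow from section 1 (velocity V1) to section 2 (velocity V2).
Formula: \Delta P = \frac{1}{2} \rho (V_1^2 - V_2^2)
Substituting knowns: 27.489 = 0.5·1015·(V1² − 3.739²)/1000
Solving for V1: V1 = √(3.739² + 2·(27.489·1000)/1015) = 8.255 m/s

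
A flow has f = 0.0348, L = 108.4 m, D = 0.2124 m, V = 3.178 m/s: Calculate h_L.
Formula: h_L = f \frac{L}{D} \frac{V^2}{2g}
h_L = 0.0348·(108.4/0.2124)·3.178²/(2·9.81) = 9.142 m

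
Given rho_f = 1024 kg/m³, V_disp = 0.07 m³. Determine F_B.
Formula: F_B = \rho_f g V_{disp}
F_B = 1024·9.81·0.07 = 703.2 N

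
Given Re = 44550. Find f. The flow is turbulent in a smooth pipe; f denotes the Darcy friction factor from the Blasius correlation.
Formula: f = \frac{0.316}{Re^{0.25}}
f = 0.316/44550^0.25 = 0.02175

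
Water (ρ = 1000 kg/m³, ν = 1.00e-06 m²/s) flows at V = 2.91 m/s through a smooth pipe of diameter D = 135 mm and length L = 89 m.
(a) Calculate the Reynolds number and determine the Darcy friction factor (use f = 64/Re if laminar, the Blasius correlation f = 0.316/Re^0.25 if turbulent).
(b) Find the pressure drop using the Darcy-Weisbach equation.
(a) Re = V·D/ν = 2.91·0.135/1.00e-06 = 392850 → turbulent (Re > 4000); f = 0.316/Re^0.25 = 0.316/392850^0.25 = 0.012622 (Blasius is strictly valid for Re ≲ 1e5; used here as the smooth-pipe estimate the problem specifies)
(b) Darcy-Weisbach: ΔP = f·(L/D)·½ρV²/1000 = 0.012622·(89/0.135)·½·1000·2.91²/1000 = 35.23 kPa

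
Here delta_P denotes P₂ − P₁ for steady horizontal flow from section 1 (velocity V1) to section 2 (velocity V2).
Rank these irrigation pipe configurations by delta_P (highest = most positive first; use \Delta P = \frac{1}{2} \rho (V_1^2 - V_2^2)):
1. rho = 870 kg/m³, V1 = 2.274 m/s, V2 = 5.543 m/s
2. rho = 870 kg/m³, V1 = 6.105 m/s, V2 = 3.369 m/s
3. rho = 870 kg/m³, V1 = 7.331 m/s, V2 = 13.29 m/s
Case 1: delta_P = -11.12 kPa
Case 2: delta_P = 11.28 kPa
Case 3: delta_P = -53.45 kPa
Ranking (highest first): 2, 1, 3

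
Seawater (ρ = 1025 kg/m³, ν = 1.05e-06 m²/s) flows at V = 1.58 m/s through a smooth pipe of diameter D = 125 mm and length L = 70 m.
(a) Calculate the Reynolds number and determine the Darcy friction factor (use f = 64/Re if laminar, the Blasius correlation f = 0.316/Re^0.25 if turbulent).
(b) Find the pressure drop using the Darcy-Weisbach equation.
(a) Re = V·D/ν = 1.58·0.125/1.05e-06 = 188100 → turbulent (Re > 4000); f = 0.316/Re^0.25 = 0.316/188100^0.25 = 0.015174 (Blasius is strictly valid for Re ≲ 1e5; used here as the smooth-pipe estimate the problem specifies)
(b) Darcy-Weisbach: ΔP = f·(L/D)·½ρV²/1000 = 0.015174·(70/0.125)·½·1025·1.58²/1000 = 10.87 kPa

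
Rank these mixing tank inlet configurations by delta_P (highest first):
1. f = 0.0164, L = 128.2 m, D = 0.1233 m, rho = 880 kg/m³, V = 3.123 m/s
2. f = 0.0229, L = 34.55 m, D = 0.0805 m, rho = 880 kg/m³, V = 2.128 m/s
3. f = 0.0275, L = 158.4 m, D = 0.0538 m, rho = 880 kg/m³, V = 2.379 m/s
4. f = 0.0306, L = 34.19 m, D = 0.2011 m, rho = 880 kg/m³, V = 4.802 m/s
Case 1: delta_P = 73.18 kPa
Case 2: delta_P = 19.58 kPa
Case 3: delta_P = 201.6 kPa
Case 4: delta_P = 52.78 kPa
Ranking (highest first): 3, 1, 4, 2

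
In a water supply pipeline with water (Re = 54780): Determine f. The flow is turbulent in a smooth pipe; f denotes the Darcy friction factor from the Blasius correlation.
Formula: f = \frac{0.316}{Re^{0.25}}
f = 0.316/54780^0.25 = 0.02066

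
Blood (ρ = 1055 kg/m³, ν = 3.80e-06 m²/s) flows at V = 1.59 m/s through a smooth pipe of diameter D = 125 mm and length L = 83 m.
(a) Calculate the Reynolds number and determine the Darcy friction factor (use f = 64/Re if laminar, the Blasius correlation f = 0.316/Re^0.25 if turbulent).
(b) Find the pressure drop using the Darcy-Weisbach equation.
(a) Re = V·D/ν = 1.59·0.125/3.80e-06 = 52303 → turbulent (Re > 4000); f = 0.316/Re^0.25 = 0.316/52303^0.25 = 0.020896
(b) Darcy-Weisbach: ΔP = f·(L/D)·½ρV²/1000 = 0.020896·(83/0.125)·½·1055·1.59²/1000 = 18.5 kPa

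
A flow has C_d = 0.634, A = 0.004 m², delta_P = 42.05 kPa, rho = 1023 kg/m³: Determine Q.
Formula: Q = C_d A \sqrt{\frac{2 \Delta P}{\rho}}
Q = 0.634·0.004·√(2·(42.05·1000)/1023)·1000 = 22.99 L/s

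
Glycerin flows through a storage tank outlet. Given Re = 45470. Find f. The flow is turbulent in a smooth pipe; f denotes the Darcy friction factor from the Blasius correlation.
Formula: f = \frac{0.316}{Re^{0.25}}
f = 0.316/45470^0.25 = 0.02164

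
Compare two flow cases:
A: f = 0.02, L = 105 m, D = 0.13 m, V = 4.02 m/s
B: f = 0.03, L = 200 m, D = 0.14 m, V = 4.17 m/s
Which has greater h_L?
h_L(A) = 13.31 m, h_L(B) = 37.98 m. Answer: B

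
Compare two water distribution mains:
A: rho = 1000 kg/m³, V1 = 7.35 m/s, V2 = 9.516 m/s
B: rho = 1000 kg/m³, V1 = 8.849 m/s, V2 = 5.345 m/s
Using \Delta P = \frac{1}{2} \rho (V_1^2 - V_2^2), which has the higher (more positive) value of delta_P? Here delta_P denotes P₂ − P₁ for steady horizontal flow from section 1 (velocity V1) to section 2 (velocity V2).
delta_P(A) = -18.27 kPa, delta_P(B) = 24.87 kPa. Answer: B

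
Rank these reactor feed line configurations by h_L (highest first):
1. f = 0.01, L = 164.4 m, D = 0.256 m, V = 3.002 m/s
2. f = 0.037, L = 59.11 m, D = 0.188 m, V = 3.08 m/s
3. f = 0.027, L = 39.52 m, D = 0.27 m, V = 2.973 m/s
Case 1: h_L = 2.95 m
Case 2: h_L = 5.625 m
Case 3: h_L = 1.78 m
Ranking (highest first): 2, 1, 3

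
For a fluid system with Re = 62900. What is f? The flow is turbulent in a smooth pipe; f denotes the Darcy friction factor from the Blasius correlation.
Formula: f = \frac{0.316}{Re^{0.25}}
f = 0.316/62900^0.25 = 0.01995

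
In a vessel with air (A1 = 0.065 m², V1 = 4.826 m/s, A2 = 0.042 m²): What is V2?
Formula: V_2 = \frac{A_1 V_1}{A_2}
V2 = 0.065·4.826/0.042 = 7.469 m/s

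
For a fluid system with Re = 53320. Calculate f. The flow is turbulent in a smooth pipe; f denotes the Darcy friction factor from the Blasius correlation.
Formula: f = \frac{0.316}{Re^{0.25}}
f = 0.316/53320^0.25 = 0.0208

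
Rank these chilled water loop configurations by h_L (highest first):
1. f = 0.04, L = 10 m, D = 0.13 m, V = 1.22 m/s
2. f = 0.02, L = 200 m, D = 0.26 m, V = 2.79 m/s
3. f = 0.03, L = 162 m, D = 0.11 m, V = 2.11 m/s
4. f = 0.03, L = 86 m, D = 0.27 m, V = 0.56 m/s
Case 1: h_L = 0.2334 m
Case 2: h_L = 6.104 m
Case 3: h_L = 10.03 m
Case 4: h_L = 0.1527 m
Ranking (highest first): 3, 2, 1, 4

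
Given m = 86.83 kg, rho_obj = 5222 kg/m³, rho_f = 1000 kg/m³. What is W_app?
Formula: W_{app} = mg\left(1 - \frac{\rho_f}{\rho_{obj}}\right)
W_app = 86.83·9.81·(1 − 1000/5222) = 688.7 N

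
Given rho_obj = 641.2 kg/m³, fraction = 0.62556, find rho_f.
Formula: f_{sub} = \frac{\rho_{obj}}{\rho_f}
Substituting knowns: 0.62556 = 641.2/rho_f
Solving for rho_f: rho_f = 641.2/0.62556 = 1025 kg/m³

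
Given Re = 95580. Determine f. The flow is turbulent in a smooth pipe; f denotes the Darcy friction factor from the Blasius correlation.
Formula: f = \frac{0.316}{Re^{0.25}}
f = 0.316/95580^0.25 = 0.01797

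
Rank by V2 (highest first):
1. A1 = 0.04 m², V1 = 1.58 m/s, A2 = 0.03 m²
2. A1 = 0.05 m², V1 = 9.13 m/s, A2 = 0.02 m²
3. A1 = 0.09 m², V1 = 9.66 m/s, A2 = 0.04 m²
Case 1: V2 = 2.107 m/s
Case 2: V2 = 22.83 m/s
Case 3: V2 = 21.73 m/s
Ranking (highest first): 2, 3, 1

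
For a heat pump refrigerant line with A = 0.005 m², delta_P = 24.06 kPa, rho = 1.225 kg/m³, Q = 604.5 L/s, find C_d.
Formula: Q = C_d A \sqrt{\frac{2 \Delta P}{\rho}}
Substituting knowns: 604.5 = C_d·0.005·√(2·(24.06·1000)/1.225)·1000
Solving for C_d: C_d = (604.5/1000)/(0.005·√(2·(24.06·1000)/1.225)) = 0.61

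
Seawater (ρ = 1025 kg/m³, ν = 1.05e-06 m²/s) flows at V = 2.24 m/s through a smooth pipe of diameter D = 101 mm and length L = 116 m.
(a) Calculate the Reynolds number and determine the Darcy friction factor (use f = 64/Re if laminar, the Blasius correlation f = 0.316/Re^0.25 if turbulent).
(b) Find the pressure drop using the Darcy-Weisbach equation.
(a) Re = V·D/ν = 2.24·0.101/1.05e-06 = 215470 → turbulent (Re > 4000); f = 0.316/Re^0.25 = 0.316/215470^0.25 = 0.014667 (Blasius is strictly valid for Re ≲ 1e5; used here as the smooth-pipe estimate the problem specifies)
(b) Darcy-Weisbach: ΔP = f·(L/D)·½ρV²/1000 = 0.014667·(116/0.101)·½·1025·2.24²/1000 = 43.32 kPa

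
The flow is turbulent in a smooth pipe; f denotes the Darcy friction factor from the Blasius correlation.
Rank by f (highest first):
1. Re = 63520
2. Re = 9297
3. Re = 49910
Case 1: f = 0.0199
Case 2: f = 0.03218
Case 3: f = 0.02114
Ranking (highest first): 2, 3, 1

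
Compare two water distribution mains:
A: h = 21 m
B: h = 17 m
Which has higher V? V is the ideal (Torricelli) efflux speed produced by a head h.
V(A) = 20.3 m/s, V(B) = 18.26 m/s. Answer: A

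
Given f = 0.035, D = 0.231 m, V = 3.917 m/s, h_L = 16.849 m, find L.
Formula: h_L = f \frac{L}{D} \frac{V^2}{2g}
Substituting knowns: 16.849 = 0.035·(L/0.231)·3.917²/(2·9.81)
Solving for L: L = 16.849·2·9.81·0.231/(0.035·3.917²) = 142.2 m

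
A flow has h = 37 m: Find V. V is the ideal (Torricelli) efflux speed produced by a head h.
Formula: V = \sqrt{2 g h}
V = √(2·9.81·37) = 26.94 m/s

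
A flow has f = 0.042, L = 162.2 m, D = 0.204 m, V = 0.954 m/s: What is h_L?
Formula: h_L = f \frac{L}{D} \frac{V^2}{2g}
h_L = 0.042·(162.2/0.204)·0.954²/(2·9.81) = 1.549 m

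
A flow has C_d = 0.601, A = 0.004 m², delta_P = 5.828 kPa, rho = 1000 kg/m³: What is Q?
Formula: Q = C_d A \sqrt{\frac{2 \Delta P}{\rho}}
Q = 0.601·0.004·√(2·(5.828·1000)/1000)·1000 = 8.207 L/s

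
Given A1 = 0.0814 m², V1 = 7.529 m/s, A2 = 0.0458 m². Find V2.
Formula: V_2 = \frac{A_1 V_1}{A_2}
V2 = 0.0814·7.529/0.0458 = 13.38 m/s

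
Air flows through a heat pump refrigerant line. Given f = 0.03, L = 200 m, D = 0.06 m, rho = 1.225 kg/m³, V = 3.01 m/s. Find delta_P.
Formula: \Delta P = f \frac{L}{D} \frac{\rho V^2}{2}
delta_P = 0.03·(200/0.06)·0.5·1.225·3.01²/1000 = 0.5549 kPa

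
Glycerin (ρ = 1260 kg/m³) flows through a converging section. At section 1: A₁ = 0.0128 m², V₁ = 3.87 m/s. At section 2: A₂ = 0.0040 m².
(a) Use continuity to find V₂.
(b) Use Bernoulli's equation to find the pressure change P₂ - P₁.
(a) Continuity: A₁V₁=A₂V₂ -> V₂=A₁V₁/A₂=0.0128*3.87/0.0040=12.38 m/s
(b) Bernoulli: P₂-P₁=0.5*rho*(V₁^2-V₂^2)/1000=0.5*1260*(3.87^2-12.38^2)/1000=-87.12 kPa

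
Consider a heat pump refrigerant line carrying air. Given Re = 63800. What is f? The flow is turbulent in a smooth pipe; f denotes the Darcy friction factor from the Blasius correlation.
Formula: f = \frac{0.316}{Re^{0.25}}
f = 0.316/63800^0.25 = 0.01988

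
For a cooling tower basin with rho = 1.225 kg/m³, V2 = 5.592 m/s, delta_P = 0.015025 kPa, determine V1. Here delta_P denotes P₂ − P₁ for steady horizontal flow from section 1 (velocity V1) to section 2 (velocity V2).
Formula: \Delta P = \frac{1}{2} \rho (V_1^2 - V_2^2)
Substituting knowns: 0.015025 = 0.5·1.225·(V1² − 5.592²)/1000
Solving for V1: V1 = √(5.592² + 2·(0.015025·1000)/1.225) = 7.47 m/s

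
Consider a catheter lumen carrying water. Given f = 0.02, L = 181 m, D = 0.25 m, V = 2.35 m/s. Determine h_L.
Formula: h_L = f \frac{L}{D} \frac{V^2}{2g}
h_L = 0.02·(181/0.25)·2.35²/(2·9.81) = 4.076 m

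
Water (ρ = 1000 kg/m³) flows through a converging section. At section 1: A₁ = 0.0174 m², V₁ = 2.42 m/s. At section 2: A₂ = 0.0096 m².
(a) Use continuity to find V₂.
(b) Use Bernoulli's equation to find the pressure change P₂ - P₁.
(a) Continuity: A₁V₁=A₂V₂ -> V₂=A₁V₁/A₂=0.0174*2.42/0.0096=4.39 m/s
(b) Bernoulli: P₂-P₁=0.5*rho*(V₁^2-V₂^2)/1000=0.5*1000*(2.42^2-4.39^2)/1000=-6.708 kPa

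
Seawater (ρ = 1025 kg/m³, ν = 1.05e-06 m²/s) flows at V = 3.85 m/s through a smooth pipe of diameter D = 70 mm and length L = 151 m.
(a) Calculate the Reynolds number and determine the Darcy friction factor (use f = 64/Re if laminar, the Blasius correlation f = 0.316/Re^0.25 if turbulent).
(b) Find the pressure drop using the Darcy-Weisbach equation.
(a) Re = V·D/ν = 3.85·0.07/1.05e-06 = 256670 → turbulent (Re > 4000); f = 0.316/Re^0.25 = 0.316/256670^0.25 = 0.014039 (Blasius is strictly valid for Re ≲ 1e5; used here as the smooth-pipe estimate the problem specifies)
(b) Darcy-Weisbach: ΔP = f·(L/D)·½ρV²/1000 = 0.014039·(151/0.070)·½·1025·3.85²/1000 = 230.1 kPa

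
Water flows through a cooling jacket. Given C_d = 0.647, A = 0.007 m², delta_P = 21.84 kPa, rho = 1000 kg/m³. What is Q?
Formula: Q = C_d A \sqrt{\frac{2 \Delta P}{\rho}}
Q = 0.647·0.007·√(2·(21.84·1000)/1000)·1000 = 29.93 L/s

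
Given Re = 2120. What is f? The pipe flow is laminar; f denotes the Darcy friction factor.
Formula: f = \frac{64}{Re}
f = 64/2120 = 0.03019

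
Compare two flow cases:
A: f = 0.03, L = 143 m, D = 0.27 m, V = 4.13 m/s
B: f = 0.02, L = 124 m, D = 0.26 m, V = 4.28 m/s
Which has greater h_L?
h_L(A) = 13.81 m, h_L(B) = 8.906 m. Answer: A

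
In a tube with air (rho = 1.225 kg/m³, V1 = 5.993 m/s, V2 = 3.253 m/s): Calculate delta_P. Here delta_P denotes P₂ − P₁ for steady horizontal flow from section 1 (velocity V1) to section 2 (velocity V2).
Formula: \Delta P = \frac{1}{2} \rho (V_1^2 - V_2^2)
delta_P = 0.5·1.225·(5.993² − 3.253²)/1000 = 0.01552 kPa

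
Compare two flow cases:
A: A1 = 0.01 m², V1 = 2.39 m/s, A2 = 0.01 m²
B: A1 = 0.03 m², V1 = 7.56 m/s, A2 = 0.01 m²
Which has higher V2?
V2(A) = 2.39 m/s, V2(B) = 22.68 m/s. Answer: B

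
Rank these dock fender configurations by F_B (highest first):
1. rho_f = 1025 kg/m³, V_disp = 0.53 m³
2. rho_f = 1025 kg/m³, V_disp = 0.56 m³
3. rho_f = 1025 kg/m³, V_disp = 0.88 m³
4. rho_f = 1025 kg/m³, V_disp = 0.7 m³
Case 1: F_B = 5329 N
Case 2: F_B = 5631 N
Case 3: F_B = 8849 N
Case 4: F_B = 7039 N
Ranking (highest first): 3, 4, 2, 1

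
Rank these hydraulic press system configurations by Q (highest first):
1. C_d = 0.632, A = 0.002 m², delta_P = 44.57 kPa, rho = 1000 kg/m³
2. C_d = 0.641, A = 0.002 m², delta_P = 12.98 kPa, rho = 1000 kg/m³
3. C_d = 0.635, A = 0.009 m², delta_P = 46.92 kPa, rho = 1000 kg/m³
Case 1: Q = 11.93 L/s
Case 2: Q = 6.532 L/s
Case 3: Q = 55.36 L/s
Ranking (highest first): 3, 1, 2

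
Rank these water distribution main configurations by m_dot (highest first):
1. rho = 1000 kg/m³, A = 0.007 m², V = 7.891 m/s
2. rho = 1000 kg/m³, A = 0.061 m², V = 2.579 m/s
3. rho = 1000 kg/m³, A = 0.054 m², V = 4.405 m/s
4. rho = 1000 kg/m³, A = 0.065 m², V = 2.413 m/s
Case 1: m_dot = 55.24 kg/s
Case 2: m_dot = 157.3 kg/s
Case 3: m_dot = 237.9 kg/s
Case 4: m_dot = 156.8 kg/s
Ranking (highest first): 3, 2, 4, 1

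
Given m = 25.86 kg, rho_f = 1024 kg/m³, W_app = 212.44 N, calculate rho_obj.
Formula: W_{app} = mg\left(1 - \frac{\rho_f}{\rho_{obj}}\right)
Substituting knowns: 212.44 = 25.86·9.81·(1 − 1024/rho_obj)
Solving for rho_obj: rho_obj = 1024/(1 − 212.44/(25.86·9.81)) = 6298 kg/m³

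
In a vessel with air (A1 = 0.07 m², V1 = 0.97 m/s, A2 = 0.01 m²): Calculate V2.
Formula: V_2 = \frac{A_1 V_1}{A_2}
V2 = 0.07·0.97/0.01 = 6.79 m/s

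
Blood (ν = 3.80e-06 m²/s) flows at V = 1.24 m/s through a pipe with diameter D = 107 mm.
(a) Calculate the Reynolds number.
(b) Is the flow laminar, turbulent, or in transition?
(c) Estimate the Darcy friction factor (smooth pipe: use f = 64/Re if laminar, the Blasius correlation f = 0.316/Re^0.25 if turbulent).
(a) Re = V·D/ν = 1.24·0.107/3.80e-06 = 34916
(b) Flow regime: turbulent (Re > 4000)
(c) Friction factor: f = 0.316/Re^0.25 = 0.316/34916^0.25 = 0.02312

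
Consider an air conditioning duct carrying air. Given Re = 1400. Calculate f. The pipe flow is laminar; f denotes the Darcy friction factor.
Formula: f = \frac{64}{Re}
f = 64/1400 = 0.04571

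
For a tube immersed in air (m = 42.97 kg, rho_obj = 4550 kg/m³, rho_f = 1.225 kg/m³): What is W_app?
Formula: W_{app} = mg\left(1 - \frac{\rho_f}{\rho_{obj}}\right)
W_app = 42.97·9.81·(1 − 1.225/4550) = 421.4 N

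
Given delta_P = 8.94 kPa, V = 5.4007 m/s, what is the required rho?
Formula: V = \sqrt{\frac{2 \Delta P}{\rho}}
Substituting knowns: 5.4007 = √(2·(8.94·1000)/rho)
Solving for rho: rho = 2·(8.94·1000)/5.4007² = 613 kg/m³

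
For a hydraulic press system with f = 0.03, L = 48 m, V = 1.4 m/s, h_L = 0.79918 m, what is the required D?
Formula: h_L = f \frac{L}{D} \frac{V^2}{2g}
Substituting knowns: 0.79918 = 0.03·(48/D)·1.4²/(2·9.81)
Solving for D: D = 0.03·48·1.4²/(2·9.81·0.79918) = 0.18 m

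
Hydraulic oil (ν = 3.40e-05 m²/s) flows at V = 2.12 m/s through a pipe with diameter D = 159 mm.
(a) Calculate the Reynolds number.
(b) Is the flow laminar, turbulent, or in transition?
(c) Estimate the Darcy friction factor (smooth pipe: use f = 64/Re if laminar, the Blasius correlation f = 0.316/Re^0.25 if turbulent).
(a) Re = V·D/ν = 2.12·0.159/3.40e-05 = 9914.1
(b) Flow regime: turbulent (Re > 4000)
(c) Friction factor: f = 0.316/Re^0.25 = 0.316/9914.1^0.25 = 0.03167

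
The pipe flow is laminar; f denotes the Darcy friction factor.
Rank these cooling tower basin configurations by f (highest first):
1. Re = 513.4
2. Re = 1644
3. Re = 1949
Case 1: f = 0.1247
Case 2: f = 0.03893
Case 3: f = 0.03284
Ranking (highest first): 1, 2, 3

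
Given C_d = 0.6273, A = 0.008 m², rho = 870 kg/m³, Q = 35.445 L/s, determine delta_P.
Formula: Q = C_d A \sqrt{\frac{2 \Delta P}{\rho}}
Substituting knowns: 35.445 = 0.6273·0.008·√(2·(delta_P·1000)/870)·1000
Solving for delta_P: delta_P = ((35.445/1000)/(0.6273·0.008))²·870/2/1000 = 21.7 kPa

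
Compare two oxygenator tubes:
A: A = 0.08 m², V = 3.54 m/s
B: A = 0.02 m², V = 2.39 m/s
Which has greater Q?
Q(A) = 283.2 L/s, Q(B) = 47.8 L/s. Answer: A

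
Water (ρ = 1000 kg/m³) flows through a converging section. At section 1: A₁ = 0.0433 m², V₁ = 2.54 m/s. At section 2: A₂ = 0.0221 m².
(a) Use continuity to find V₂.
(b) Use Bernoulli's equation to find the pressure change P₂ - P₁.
(a) Continuity: A₁V₁=A₂V₂ -> V₂=A₁V₁/A₂=0.0433*2.54/0.0221=4.98 m/s
(b) Bernoulli: P₂-P₁=0.5*rho*(V₁^2-V₂^2)/1000=0.5*1000*(2.54^2-4.98^2)/1000=-9.174 kPa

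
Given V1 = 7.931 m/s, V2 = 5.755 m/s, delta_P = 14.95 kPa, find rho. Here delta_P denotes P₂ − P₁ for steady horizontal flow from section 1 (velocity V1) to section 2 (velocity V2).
Formula: \Delta P = \frac{1}{2} \rho (V_1^2 - V_2^2)
Substituting knowns: 14.95 = 0.5·rho·(7.931² − 5.755²)/1000
Solving for rho: rho = 2·(14.95·1000)/(7.931² − 5.755²) = 1004 kg/m³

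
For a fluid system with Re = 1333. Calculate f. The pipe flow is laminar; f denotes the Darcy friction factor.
Formula: f = \frac{64}{Re}
f = 64/1333 = 0.04801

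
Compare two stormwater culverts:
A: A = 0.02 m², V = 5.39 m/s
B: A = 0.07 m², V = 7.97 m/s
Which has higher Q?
Q(A) = 107.8 L/s, Q(B) = 557.9 L/s. Answer: B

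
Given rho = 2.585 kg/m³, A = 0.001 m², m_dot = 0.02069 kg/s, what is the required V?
Formula: \dot{m} = \rho A V
Substituting knowns: 0.02069 = 2.585·0.001·V
Solving for V: V = 0.02069/(2.585·0.001) = 8.004 m/s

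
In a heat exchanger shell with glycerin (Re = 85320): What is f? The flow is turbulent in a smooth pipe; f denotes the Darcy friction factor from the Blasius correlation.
Formula: f = \frac{0.316}{Re^{0.25}}
f = 0.316/85320^0.25 = 0.01849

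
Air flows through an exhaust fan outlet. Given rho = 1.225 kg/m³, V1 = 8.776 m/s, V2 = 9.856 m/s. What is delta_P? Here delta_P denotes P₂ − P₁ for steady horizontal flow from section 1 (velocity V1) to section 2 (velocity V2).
Formula: \Delta P = \frac{1}{2} \rho (V_1^2 - V_2^2)
delta_P = 0.5·1.225·(8.776² − 9.856²)/1000 = -0.01233 kPa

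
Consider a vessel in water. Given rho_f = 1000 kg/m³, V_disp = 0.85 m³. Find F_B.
Formula: F_B = \rho_f g V_{disp}
F_B = 1000·9.81·0.85 = 8338 N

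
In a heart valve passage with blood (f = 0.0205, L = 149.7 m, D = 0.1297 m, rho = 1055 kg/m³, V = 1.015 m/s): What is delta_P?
Formula: \Delta P = f \frac{L}{D} \frac{\rho V^2}{2}
delta_P = 0.0205·(149.7/0.1297)·0.5·1055·1.015²/1000 = 12.86 kPa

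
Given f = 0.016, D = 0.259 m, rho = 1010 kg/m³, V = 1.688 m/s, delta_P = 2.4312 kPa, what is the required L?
Formula: \Delta P = f \frac{L}{D} \frac{\rho V^2}{2}
Substituting knowns: 2.4312 = 0.016·(L/0.259)·0.5·1010·1.688²/1000
Solving for L: L = (2.4312·1000)·0.259/(0.016·0.5·1010·1.688²) = 27.35 m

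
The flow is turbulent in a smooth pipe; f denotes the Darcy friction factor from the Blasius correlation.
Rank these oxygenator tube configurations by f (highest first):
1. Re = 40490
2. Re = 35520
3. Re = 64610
Case 1: f = 0.02228
Case 2: f = 0.02302
Case 3: f = 0.01982
Ranking (highest first): 2, 1, 3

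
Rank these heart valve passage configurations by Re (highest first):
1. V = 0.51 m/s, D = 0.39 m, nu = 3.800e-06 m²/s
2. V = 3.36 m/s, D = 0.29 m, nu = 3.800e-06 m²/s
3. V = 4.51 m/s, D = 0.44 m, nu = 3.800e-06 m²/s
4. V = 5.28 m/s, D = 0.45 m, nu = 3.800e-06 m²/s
Case 1: Re = 52342
Case 2: Re = 256421
Case 3: Re = 522211
Case 4: Re = 625263
Ranking (highest first): 4, 3, 2, 1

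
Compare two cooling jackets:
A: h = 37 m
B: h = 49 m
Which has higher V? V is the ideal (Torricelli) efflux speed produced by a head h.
V(A) = 26.94 m/s, V(B) = 31.01 m/s. Answer: B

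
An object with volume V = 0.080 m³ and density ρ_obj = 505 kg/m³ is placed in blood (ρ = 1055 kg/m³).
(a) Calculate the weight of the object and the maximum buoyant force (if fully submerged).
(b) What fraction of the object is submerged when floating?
(a) W=rho_obj*g*V=505*9.81*0.080=396.3 N; F_B(max)=rho*g*V=1055*9.81*0.080=828.0 N
(b) Floating fraction=rho_obj/rho=505/1055=0.479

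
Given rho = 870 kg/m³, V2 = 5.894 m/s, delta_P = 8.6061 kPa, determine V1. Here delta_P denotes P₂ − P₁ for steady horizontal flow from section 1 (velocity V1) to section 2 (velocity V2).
Formula: \Delta P = \frac{1}{2} \rho (V_1^2 - V_2^2)
Substituting knowns: 8.6061 = 0.5·870·(V1² − 5.894²)/1000
Solving for V1: V1 = √(5.894² + 2·(8.6061·1000)/870) = 7.384 m/s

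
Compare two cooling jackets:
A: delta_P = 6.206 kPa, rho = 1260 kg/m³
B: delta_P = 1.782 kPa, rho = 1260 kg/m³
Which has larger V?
V(A) = 3.139 m/s, V(B) = 1.682 m/s. Answer: A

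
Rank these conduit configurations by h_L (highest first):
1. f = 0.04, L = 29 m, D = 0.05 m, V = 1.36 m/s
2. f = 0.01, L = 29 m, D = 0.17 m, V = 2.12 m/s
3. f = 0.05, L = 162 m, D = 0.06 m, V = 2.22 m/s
Case 1: h_L = 2.187 m
Case 2: h_L = 0.3908 m
Case 3: h_L = 33.91 m
Ranking (highest first): 3, 1, 2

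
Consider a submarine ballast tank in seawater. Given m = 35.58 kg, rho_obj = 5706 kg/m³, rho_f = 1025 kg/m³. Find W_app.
Formula: W_{app} = mg\left(1 - \frac{\rho_f}{\rho_{obj}}\right)
W_app = 35.58·9.81·(1 − 1025/5706) = 286.3 N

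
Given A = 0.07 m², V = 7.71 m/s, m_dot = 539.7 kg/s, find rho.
Formula: \dot{m} = \rho A V
Substituting knowns: 539.7 = rho·0.07·7.71
Solving for rho: rho = 539.7/(0.07·7.71) = 1000 kg/m³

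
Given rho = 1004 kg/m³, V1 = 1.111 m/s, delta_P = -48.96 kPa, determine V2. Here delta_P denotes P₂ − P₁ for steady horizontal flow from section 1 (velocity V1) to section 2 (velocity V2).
Formula: \Delta P = \frac{1}{2} \rho (V_1^2 - V_2^2)
Substituting knowns: -48.96 = 0.5·1004·(1.111² − V2²)/1000
Solving for V2: V2 = √(1.111² − 2·(-48.96·1000)/1004) = 9.938 m/s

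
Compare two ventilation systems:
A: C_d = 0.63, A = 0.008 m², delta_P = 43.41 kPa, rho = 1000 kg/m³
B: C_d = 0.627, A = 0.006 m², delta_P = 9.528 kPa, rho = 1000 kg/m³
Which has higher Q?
Q(A) = 46.96 L/s, Q(B) = 16.42 L/s. Answer: A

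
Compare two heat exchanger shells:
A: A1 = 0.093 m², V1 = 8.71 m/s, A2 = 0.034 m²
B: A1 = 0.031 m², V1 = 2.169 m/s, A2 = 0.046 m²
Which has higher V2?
V2(A) = 23.82 m/s, V2(B) = 1.462 m/s. Answer: A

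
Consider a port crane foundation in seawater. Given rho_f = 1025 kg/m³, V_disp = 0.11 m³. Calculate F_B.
Formula: F_B = \rho_f g V_{disp}
F_B = 1025·9.81·0.11 = 1106 N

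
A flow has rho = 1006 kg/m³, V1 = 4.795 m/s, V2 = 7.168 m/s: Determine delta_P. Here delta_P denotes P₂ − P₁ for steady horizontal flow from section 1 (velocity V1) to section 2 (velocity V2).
Formula: \Delta P = \frac{1}{2} \rho (V_1^2 - V_2^2)
delta_P = 0.5·1006·(4.795² − 7.168²)/1000 = -14.28 kPa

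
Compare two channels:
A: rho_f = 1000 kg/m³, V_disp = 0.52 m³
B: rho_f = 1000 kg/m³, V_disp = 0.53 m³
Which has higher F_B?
F_B(A) = 5101 N, F_B(B) = 5199 N. Answer: B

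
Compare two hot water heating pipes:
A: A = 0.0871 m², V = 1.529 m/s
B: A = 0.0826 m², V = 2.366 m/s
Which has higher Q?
Q(A) = 133.2 L/s, Q(B) = 195.4 L/s. Answer: B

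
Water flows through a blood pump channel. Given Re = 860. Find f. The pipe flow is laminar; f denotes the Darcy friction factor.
Formula: f = \frac{64}{Re}
f = 64/860 = 0.07442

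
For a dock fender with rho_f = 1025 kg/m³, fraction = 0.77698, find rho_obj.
Formula: f_{sub} = \frac{\rho_{obj}}{\rho_f}
Substituting knowns: 0.77698 = rho_obj/1025
Solving for rho_obj: rho_obj = 0.77698·1025 = 796.4 kg/m³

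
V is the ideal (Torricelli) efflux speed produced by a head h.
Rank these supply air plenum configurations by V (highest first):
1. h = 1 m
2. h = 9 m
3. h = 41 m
Case 1: V = 4.429 m/s
Case 2: V = 13.29 m/s
Case 3: V = 28.36 m/s
Ranking (highest first): 3, 2, 1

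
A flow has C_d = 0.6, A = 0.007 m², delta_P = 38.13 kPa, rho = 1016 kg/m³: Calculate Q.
Formula: Q = C_d A \sqrt{\frac{2 \Delta P}{\rho}}
Q = 0.6·0.007·√(2·(38.13·1000)/1016)·1000 = 36.39 L/s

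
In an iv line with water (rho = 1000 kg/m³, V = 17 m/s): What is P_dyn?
Formula: P_{dyn} = \frac{1}{2} \rho V^2
P_dyn = 0.5·1000·17²/1000 = 144.5 kPa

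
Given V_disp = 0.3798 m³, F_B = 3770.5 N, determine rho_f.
Formula: F_B = \rho_f g V_{disp}
Substituting knowns: 3770.5 = rho_f·9.81·0.3798
Solving for rho_f: rho_f = 3770.5/(9.81·0.3798) = 1012 kg/m³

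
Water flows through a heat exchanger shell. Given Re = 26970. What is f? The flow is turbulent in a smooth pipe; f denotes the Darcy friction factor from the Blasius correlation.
Formula: f = \frac{0.316}{Re^{0.25}}
f = 0.316/26970^0.25 = 0.02466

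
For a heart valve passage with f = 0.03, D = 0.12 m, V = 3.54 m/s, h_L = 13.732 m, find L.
Formula: h_L = f \frac{L}{D} \frac{V^2}{2g}
Substituting knowns: 13.732 = 0.03·(L/0.12)·3.54²/(2·9.81)
Solving for L: L = 13.732·2·9.81·0.12/(0.03·3.54²) = 86 m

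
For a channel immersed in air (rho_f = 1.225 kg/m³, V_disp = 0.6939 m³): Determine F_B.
Formula: F_B = \rho_f g V_{disp}
F_B = 1.225·9.81·0.6939 = 8.339 N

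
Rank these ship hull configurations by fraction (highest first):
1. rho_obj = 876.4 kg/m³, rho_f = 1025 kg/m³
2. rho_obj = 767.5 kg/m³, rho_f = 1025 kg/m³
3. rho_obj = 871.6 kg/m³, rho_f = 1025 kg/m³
Case 1: fraction = 0.855
Case 2: fraction = 0.7488
Case 3: fraction = 0.8503
Ranking (highest first): 1, 3, 2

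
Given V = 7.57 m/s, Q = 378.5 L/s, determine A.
Formula: Q = A V
Substituting knowns: 378.5 = A·7.57·1000
Solving for A: A = (378.5/1000)/7.57 = 0.05 m²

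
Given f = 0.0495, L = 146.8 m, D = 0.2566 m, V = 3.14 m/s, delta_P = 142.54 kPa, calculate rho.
Formula: \Delta P = f \frac{L}{D} \frac{\rho V^2}{2}
Substituting knowns: 142.54 = 0.0495·(146.8/0.2566)·0.5·rho·3.14²/1000
Solving for rho: rho = (142.54·1000)/(0.0495·(146.8/0.2566)·0.5·3.14²) = 1021 kg/m³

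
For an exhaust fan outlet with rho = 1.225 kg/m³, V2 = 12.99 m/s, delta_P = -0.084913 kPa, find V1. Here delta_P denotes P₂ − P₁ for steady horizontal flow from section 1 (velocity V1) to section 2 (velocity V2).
Formula: \Delta P = \frac{1}{2} \rho (V_1^2 - V_2^2)
Substituting knowns: -0.084913 = 0.5·1.225·(V1² − 12.99²)/1000
Solving for V1: V1 = √(12.99² + 2·(-0.084913·1000)/1.225) = 5.487 m/s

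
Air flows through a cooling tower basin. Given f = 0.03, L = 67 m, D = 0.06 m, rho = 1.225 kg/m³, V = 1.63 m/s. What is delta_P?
Formula: \Delta P = f \frac{L}{D} \frac{\rho V^2}{2}
delta_P = 0.03·(67/0.06)·0.5·1.225·1.63²/1000 = 0.05452 kPa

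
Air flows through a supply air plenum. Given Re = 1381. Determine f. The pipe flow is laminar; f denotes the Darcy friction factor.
Formula: f = \frac{64}{Re}
f = 64/1381 = 0.04634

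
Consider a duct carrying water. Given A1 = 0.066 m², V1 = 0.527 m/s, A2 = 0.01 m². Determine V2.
Formula: V_2 = \frac{A_1 V_1}{A_2}
V2 = 0.066·0.527/0.01 = 3.478 m/s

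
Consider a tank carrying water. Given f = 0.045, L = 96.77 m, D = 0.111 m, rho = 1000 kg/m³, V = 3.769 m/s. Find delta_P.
Formula: \Delta P = f \frac{L}{D} \frac{\rho V^2}{2}
delta_P = 0.045·(96.77/0.111)·0.5·1000·3.769²/1000 = 278.6 kPa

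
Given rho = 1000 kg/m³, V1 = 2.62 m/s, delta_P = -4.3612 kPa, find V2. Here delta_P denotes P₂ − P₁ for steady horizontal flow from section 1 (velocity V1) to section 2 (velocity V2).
Formula: \Delta P = \frac{1}{2} \rho (V_1^2 - V_2^2)
Substituting knowns: -4.3612 = 0.5·1000·(2.62² − V2²)/1000
Solving for V2: V2 = √(2.62² − 2·(-4.3612·1000)/1000) = 3.948 m/s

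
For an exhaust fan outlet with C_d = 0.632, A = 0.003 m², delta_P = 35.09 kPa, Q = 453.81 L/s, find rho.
Formula: Q = C_d A \sqrt{\frac{2 \Delta P}{\rho}}
Substituting knowns: 453.81 = 0.632·0.003·√(2·(35.09·1000)/rho)·1000
Solving for rho: rho = 2·(35.09·1000)/((453.81/1000)/(0.632·0.003))² = 1.225 kg/m³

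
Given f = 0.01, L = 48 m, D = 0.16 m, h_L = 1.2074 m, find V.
Formula: h_L = f \frac{L}{D} \frac{V^2}{2g}
Substituting knowns: 1.2074 = 0.01·(48/0.16)·V²/(2·9.81)
Solving for V: V = √(1.2074·2·9.81/(0.01·(48/0.16))) = 2.81 m/s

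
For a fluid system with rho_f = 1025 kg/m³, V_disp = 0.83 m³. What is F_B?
Formula: F_B = \rho_f g V_{disp}
F_B = 1025·9.81·0.83 = 8346 N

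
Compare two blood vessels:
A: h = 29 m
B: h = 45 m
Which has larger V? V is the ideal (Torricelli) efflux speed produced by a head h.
V(A) = 23.85 m/s, V(B) = 29.71 m/s. Answer: B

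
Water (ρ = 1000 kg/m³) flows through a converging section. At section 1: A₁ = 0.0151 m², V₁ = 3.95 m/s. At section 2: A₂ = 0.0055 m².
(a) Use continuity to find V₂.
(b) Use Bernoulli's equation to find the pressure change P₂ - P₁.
(a) Continuity: A₁V₁=A₂V₂ -> V₂=A₁V₁/A₂=0.0151*3.95/0.0055=10.84 m/s
(b) Bernoulli: P₂-P₁=0.5*rho*(V₁^2-V₂^2)/1000=0.5*1000*(3.95^2-10.84^2)/1000=-50.95 kPa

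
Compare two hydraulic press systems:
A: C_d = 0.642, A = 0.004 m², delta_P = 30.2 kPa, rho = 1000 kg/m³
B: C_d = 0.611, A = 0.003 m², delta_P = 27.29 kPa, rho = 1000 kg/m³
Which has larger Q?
Q(A) = 19.96 L/s, Q(B) = 13.54 L/s. Answer: A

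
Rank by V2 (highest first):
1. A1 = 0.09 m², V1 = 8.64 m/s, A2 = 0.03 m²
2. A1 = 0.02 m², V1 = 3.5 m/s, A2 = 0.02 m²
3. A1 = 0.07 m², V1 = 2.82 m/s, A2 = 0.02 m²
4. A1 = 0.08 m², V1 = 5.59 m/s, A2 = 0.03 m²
Case 1: V2 = 25.92 m/s
Case 2: V2 = 3.5 m/s
Case 3: V2 = 9.87 m/s
Case 4: V2 = 14.91 m/s
Ranking (highest first): 1, 4, 3, 2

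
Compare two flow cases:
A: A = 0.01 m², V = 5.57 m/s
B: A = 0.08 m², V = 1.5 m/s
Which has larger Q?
Q(A) = 55.7 L/s, Q(B) = 120 L/s. Answer: B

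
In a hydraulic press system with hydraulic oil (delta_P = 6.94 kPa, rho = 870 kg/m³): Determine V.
Formula: V = \sqrt{\frac{2 \Delta P}{\rho}}
V = √(2·(6.94·1000)/870) = 3.994 m/s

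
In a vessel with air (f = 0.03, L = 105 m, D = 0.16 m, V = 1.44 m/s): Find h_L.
Formula: h_L = f \frac{L}{D} \frac{V^2}{2g}
h_L = 0.03·(105/0.16)·1.44²/(2·9.81) = 2.081 m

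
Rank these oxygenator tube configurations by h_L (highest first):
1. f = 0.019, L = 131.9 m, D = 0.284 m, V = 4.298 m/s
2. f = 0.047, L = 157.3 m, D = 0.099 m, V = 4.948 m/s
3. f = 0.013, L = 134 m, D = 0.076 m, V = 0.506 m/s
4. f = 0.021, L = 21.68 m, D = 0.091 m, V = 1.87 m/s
Case 1: h_L = 8.308 m
Case 2: h_L = 93.19 m
Case 3: h_L = 0.2991 m
Case 4: h_L = 0.8917 m
Ranking (highest first): 2, 1, 4, 3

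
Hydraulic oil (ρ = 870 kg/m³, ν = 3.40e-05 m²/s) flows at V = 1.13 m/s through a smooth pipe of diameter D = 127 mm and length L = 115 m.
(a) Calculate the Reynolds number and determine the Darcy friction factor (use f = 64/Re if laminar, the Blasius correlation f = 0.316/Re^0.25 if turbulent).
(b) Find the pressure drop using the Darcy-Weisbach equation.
(a) Re = V·D/ν = 1.13·0.127/3.40e-05 = 4220.9 → turbulent (Re > 4000); f = 0.316/Re^0.25 = 0.316/4220.9^0.25 = 0.039204
(b) Darcy-Weisbach: ΔP = f·(L/D)·½ρV²/1000 = 0.039204·(115/0.127)·½·870·1.13²/1000 = 19.72 kPa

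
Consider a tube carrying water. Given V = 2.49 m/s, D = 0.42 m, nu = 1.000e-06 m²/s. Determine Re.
Formula: Re = \frac{V D}{\nu}
Re = 2.49·0.42/1.000e-06 = 1.046e+06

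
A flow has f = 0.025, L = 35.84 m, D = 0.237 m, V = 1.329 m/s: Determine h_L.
Formula: h_L = f \frac{L}{D} \frac{V^2}{2g}
h_L = 0.025·(35.84/0.237)·1.329²/(2·9.81) = 0.3403 m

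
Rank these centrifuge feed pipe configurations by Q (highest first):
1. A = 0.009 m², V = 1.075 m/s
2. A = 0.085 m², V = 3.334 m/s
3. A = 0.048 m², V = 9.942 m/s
Case 1: Q = 9.675 L/s
Case 2: Q = 283.4 L/s
Case 3: Q = 477.2 L/s
Ranking (highest first): 3, 2, 1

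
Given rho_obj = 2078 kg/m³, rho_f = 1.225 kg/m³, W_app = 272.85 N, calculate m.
Formula: W_{app} = mg\left(1 - \frac{\rho_f}{\rho_{obj}}\right)
Substituting knowns: 272.85 = m·9.81·(1 − 1.225/2078)
Solving for m: m = 272.85/(9.81·(1 − 1.225/2078)) = 27.83 kg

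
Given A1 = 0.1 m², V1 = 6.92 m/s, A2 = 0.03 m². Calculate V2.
Formula: V_2 = \frac{A_1 V_1}{A_2}
V2 = 0.1·6.92/0.03 = 23.07 m/s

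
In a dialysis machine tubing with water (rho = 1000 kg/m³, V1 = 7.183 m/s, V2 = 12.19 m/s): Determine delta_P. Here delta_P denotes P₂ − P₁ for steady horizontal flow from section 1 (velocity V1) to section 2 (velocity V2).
Formula: \Delta P = \frac{1}{2} \rho (V_1^2 - V_2^2)
delta_P = 0.5·1000·(7.183² − 12.19²)/1000 = -48.5 kPa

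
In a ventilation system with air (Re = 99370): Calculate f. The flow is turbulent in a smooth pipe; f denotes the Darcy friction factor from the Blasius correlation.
Formula: f = \frac{0.316}{Re^{0.25}}
f = 0.316/99370^0.25 = 0.0178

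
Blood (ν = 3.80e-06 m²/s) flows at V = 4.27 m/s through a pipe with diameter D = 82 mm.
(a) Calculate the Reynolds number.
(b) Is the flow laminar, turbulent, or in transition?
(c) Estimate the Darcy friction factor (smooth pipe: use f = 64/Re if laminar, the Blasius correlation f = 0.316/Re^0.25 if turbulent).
(a) Re = V·D/ν = 4.27·0.082/3.80e-06 = 92142
(b) Flow regime: turbulent (Re > 4000)
(c) Friction factor: f = 0.316/Re^0.25 = 0.316/92142^0.25 = 0.01814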